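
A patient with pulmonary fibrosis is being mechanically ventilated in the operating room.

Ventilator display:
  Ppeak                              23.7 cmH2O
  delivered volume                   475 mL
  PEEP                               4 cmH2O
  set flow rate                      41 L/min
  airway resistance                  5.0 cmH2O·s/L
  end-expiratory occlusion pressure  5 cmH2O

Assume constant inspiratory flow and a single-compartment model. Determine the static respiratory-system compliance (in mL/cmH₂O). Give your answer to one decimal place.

Flow: 41 L/min ÷ 60 = 0.6833 L/s.
Total PEEP = 5 cmH2O (set 4 + intrinsic 1); this is the baseline alveolar pressure.
Equation of motion (constant flow): PIP = Vt/C + R·V̇ + PEEP.
Vt/C = PIP − R·V̇ − PEEP = 23.7 − 5.0×0.6833 − 5 = 23.7 − 3.417 − 5 = 15.283 cmH2O.
C = Vt / 15.283 = 475 / 15.283 = 31.08 mL/cmH2O.

31.1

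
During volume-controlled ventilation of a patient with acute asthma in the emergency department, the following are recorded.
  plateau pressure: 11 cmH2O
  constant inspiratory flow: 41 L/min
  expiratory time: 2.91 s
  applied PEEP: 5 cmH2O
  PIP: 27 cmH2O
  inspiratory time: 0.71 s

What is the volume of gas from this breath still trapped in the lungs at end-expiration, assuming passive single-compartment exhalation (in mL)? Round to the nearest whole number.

Flow: 41 L/min ÷ 60 = 0.6833 L/s.
Vt = flow × Ti = 0.6833 L/s × 0.71 s × 1000 mL/L = 485.14 mL.
R = (PIP − Pplat)/V̇ = (27 − 11) / 0.6833 = 16.0/0.6833 = 23.416 cmH2O·s/L.
C = Vt/(Pplat − PEEP) = 485.14 / (11 − 5) = 485.14/6.0 = 80.857 mL/cmH2O.
τ = R × C = 23.416 × 0.08086 L/cmH2O = 1.893 s.
Fraction remaining = e^(−Te/τ) = e^(−2.91/1.893) = 0.215.
Trapped volume = 485.14 × 0.215 = 104.31 mL.

104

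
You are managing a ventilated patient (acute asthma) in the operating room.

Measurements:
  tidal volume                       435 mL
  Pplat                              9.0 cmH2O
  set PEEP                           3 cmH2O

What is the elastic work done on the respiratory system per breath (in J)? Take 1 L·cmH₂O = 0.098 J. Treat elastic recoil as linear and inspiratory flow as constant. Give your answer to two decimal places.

Elastic work ≈ ½ × (Pplat − PEEP) × Vt = 0.5 × (9.0 − 3) × 0.435 L = 0.5 × 6.0 × 0.435 = 1.305 L·cmH2O.
× 0.098 J/(L·cmH2O) → 0.1279 J.

0.13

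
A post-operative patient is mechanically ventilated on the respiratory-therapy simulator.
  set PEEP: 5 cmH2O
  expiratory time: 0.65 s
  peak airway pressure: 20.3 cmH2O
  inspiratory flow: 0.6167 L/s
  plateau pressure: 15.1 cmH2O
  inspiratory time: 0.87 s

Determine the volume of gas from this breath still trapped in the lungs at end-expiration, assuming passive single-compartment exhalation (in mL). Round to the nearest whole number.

Vt = flow × Ti = 0.6167 L/s × 0.87 s × 1000 mL/L = 536.53 mL.
R = (PIP − Pplat)/V̇ = (20.3 − 15.1) / 0.6167 = 5.2/0.6167 = 8.432 cmH2O·s/L.
C = Vt/(Pplat − PEEP) = 536.53 / (15.1 − 5) = 536.53/10.1 = 53.122 mL/cmH2O.
τ = R × C = 8.432 × 0.05312 L/cmH2O = 0.4479 s.
Fraction remaining = e^(−Te/τ) = e^(−0.65/0.4479) = 0.2343.
Trapped volume = 536.53 × 0.2343 = 125.71 mL.

126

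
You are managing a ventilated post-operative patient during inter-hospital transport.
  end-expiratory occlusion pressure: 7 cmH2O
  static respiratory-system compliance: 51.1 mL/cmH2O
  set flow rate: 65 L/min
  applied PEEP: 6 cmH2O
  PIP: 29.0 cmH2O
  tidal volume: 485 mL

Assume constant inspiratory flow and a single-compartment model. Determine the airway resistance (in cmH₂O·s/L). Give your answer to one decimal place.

11.5

Flow: 65 L/min ÷ 60 = 1.0833 L/s.
Total PEEP = 7 cmH2O (set 6 + intrinsic 1); this is the baseline alveolar pressure.
Equation of motion (constant flow): PIP = Vt/C + R·V̇ + PEEP.
R·V̇ = PIP − Vt/C − PEEP = 29.0 − 485/51.1 − 7 = 29.0 − 9.491 − 7 = 12.509 cmH2O.
R = 12.509 / 1.0833 = 11.547 cmH2O·s/L.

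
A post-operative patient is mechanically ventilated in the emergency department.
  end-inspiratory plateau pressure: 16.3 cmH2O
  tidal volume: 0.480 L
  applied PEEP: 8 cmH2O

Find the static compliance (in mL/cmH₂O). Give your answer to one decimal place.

Cstat = Vt / (Pplat − PEEP) = 480 / (16.3 − 8) = 480 / 8.3 = 57.831 mL/cmH2O.

57.8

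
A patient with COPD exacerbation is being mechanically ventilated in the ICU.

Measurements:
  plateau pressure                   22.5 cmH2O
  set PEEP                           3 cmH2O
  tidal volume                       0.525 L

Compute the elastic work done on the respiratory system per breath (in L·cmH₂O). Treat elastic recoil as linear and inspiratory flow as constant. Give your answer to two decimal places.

Elastic work ≈ ½ × (Pplat − PEEP) × Vt = 0.5 × (22.5 − 3) × 0.525 L = 0.5 × 19.5 × 0.525 = 5.119 L·cmH2O.

5.12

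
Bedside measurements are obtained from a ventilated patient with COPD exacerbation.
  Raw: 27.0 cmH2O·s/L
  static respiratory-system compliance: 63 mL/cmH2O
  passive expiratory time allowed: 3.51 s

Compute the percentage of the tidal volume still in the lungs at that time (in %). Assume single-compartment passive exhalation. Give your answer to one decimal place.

12.7

τ = R × C = 27.0 × 63 mL/cmH2O = 27.0 × 0.063 L/cmH2O = 1.701 s.
Passive exhalation: V(t)/V₀ = e^(−t/τ) = e^(−3.51/1.701) = 0.127.
Fraction remaining = 0.127 → 12.7%.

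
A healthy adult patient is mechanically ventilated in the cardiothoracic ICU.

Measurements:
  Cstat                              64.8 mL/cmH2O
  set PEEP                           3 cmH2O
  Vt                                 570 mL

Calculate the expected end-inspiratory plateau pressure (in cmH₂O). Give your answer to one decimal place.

11.8

Pplat = PEEP + Vt / Cstat = 3 + 570 / 64.8 = 3 + 8.796 = 11.796 cmH2O.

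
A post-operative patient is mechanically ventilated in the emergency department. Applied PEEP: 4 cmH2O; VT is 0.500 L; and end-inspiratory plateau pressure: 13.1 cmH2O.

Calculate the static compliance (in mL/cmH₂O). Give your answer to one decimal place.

Cstat = Vt / (Pplat − PEEP) = 500 / (13.1 − 4) = 500 / 9.1 = 54.945 mL/cmH2O.

54.9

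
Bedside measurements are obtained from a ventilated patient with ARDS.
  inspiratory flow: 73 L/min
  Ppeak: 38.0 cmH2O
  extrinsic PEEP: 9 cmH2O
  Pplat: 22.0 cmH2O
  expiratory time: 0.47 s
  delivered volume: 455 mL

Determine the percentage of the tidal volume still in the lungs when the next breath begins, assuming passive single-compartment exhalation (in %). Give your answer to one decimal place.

36.0

Flow: 73 L/min ÷ 60 = 1.2167 L/s.
R = (PIP − Pplat)/V̇ = (38.0 − 22.0) / 1.2167 = 16.0/1.2167 = 13.15 cmH2O·s/L.
C = Vt/(Pplat − PEEP) = 455.0 / (22.0 − 9) = 455.0/13.0 = 35.0 mL/cmH2O.
τ = R × C = 13.15 × 0.035 L/cmH2O = 0.4603 s.
Fraction remaining at end-expiration = e^(−Te/τ) = e^(−0.47/0.4603) = 0.3602 → 36.02%.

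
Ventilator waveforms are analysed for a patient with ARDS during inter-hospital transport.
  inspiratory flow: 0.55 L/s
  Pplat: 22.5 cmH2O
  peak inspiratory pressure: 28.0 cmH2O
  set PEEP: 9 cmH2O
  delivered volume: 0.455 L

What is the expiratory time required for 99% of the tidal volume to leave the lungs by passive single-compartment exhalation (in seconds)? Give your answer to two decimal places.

R = (PIP − Pplat)/V̇ = (28.0 − 22.5) / 0.55 = 5.5/0.55 = 10.0 cmH2O·s/L.
C = Vt/(Pplat − PEEP) = 455.0 / (22.5 − 9) = 455.0/13.5 = 33.704 mL/cmH2O.
τ = R × C = 10.0 × 0.0337 L/cmH2O = 0.337 s.
t = −τ·ln(1 − 0.99) = −0.337·ln(0.01) = 1.552 s.

1.55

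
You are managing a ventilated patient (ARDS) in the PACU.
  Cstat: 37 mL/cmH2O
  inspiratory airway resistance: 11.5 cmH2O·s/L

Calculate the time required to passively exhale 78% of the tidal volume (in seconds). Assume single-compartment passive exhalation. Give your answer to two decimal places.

0.64

τ = R × C = 11.5 × 37 mL/cmH2O = 11.5 × 0.037 L/cmH2O = 0.4255 s.
Exhaled fraction f = 1 − e^(−t/τ) → t = −τ·ln(1 − f) = −0.4255·ln(0.22) = 0.6443 s.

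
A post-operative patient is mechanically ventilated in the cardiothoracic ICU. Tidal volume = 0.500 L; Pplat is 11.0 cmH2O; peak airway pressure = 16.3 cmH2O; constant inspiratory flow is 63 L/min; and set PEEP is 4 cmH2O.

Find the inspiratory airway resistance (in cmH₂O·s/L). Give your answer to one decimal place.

Flow: 63 L/min ÷ 60 = 1.05 L/s.
Raw = (PIP − Pplat) / flow = (16.3 − 11.0) / 1.05 = 5.3 / 1.05 = 5.048 cmH2O·s/L.

5.0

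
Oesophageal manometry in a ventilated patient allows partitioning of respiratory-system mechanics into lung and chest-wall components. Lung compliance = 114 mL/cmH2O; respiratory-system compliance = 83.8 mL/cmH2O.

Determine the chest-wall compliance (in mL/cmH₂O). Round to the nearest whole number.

1/Ccw = 1/Crs − 1/CL.
1/Ccw = 1/83.8 − 1/114 = 0.003161.
Ccw = 316.36 mL/cmH2O.

316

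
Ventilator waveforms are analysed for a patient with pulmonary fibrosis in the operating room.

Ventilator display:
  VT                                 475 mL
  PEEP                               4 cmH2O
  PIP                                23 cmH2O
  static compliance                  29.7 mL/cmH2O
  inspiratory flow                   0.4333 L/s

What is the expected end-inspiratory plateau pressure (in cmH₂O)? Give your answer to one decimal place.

Pplat = PEEP + Vt / Cstat = 4 + 475 / 29.7 = 4 + 15.993 = 19.993 cmH2O.

20.0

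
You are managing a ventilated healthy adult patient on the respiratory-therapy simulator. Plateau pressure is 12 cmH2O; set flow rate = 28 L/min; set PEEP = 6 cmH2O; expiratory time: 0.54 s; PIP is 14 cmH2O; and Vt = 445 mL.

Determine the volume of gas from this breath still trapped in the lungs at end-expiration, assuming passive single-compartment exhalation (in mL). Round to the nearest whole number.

Flow: 28 L/min ÷ 60 = 0.4667 L/s.
R = (PIP − Pplat)/V̇ = (14 − 12) / 0.4667 = 2.0/0.4667 = 4.285 cmH2O·s/L.
C = Vt/(Pplat − PEEP) = 445.0 / (12 − 6) = 445.0/6.0 = 74.167 mL/cmH2O.
τ = R × C = 4.285 × 0.07417 L/cmH2O = 0.3178 s.
Fraction remaining = e^(−Te/τ) = e^(−0.54/0.3178) = 0.1828.
Trapped volume = 445.0 × 0.1828 = 81.346 mL.

81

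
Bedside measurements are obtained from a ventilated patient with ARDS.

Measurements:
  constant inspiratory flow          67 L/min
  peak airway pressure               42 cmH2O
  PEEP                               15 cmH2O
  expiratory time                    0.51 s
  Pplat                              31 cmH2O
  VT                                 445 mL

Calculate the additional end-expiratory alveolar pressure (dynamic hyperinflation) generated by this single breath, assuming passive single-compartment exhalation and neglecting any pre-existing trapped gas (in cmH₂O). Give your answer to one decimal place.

Flow: 67 L/min ÷ 60 = 1.1167 L/s.
R = (PIP − Pplat)/V̇ = (42 − 31) / 1.1167 = 11.0/1.1167 = 9.85 cmH2O·s/L.
C = Vt/(Pplat − PEEP) = 445.0 / (31 − 15) = 445.0/16.0 = 27.813 mL/cmH2O.
τ = R × C = 9.85 × 0.02781 L/cmH2O = 0.2739 s.
Fraction remaining = e^(−Te/τ) = e^(−0.51/0.2739) = 0.1554; trapped volume = 445.0 × 0.1554 = 69.153 mL.
Additional alveolar pressure from trapping ≈ V_trapped / C = 69.153 / 27.813 = 2.486 cmH2O.

2.5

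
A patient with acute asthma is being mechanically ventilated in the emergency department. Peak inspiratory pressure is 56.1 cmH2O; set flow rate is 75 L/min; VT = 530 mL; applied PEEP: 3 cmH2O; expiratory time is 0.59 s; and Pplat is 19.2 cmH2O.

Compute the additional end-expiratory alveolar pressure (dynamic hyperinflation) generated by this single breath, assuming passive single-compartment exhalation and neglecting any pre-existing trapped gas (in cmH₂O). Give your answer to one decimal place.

8.8

Flow: 75 L/min ÷ 60 = 1.25 L/s.
R = (PIP − Pplat)/V̇ = (56.1 − 19.2) / 1.25 = 36.9/1.25 = 29.52 cmH2O·s/L.
C = Vt/(Pplat − PEEP) = 530.0 / (19.2 − 3) = 530.0/16.2 = 32.716 mL/cmH2O.
τ = R × C = 29.52 × 0.03272 L/cmH2O = 0.9659 s.
Fraction remaining = e^(−Te/τ) = e^(−0.59/0.9659) = 0.5429; trapped volume = 530.0 × 0.5429 = 287.74 mL.
Additional alveolar pressure from trapping ≈ V_trapped / C = 287.74 / 32.716 = 8.795 cmH2O.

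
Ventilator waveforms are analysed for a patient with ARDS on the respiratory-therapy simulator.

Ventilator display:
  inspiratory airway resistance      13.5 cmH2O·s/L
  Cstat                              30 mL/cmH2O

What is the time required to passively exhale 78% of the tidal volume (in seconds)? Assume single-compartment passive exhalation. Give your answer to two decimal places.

0.61

τ = R × C = 13.5 × 30 mL/cmH2O = 13.5 × 0.030 L/cmH2O = 0.405 s.
Exhaled fraction f = 1 − e^(−t/τ) → t = −τ·ln(1 − f) = −0.405·ln(0.22) = 0.6132 s.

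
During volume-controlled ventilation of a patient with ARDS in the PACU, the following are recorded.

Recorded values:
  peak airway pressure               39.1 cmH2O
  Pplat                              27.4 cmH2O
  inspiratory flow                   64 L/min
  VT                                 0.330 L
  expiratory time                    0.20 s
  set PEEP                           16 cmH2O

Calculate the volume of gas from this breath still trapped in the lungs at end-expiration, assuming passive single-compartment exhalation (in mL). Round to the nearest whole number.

Flow: 64 L/min ÷ 60 = 1.0667 L/s.
R = (PIP − Pplat)/V̇ = (39.1 − 27.4) / 1.0667 = 11.7/1.0667 = 10.968 cmH2O·s/L.
C = Vt/(Pplat − PEEP) = 330.0 / (27.4 − 16) = 330.0/11.4 = 28.947 mL/cmH2O.
τ = R × C = 10.968 × 0.02895 L/cmH2O = 0.3175 s.
Fraction remaining = e^(−Te/τ) = e^(−0.20/0.3175) = 0.5326.
Trapped volume = 330.0 × 0.5326 = 175.76 mL.

176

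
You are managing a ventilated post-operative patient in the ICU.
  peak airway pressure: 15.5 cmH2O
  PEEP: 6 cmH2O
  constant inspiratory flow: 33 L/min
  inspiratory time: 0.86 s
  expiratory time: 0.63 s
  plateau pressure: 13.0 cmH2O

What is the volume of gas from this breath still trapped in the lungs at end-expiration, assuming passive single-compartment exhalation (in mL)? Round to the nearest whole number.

61

Flow: 33 L/min ÷ 60 = 0.55 L/s.
Vt = flow × Ti = 0.55 L/s × 0.86 s × 1000 mL/L = 473.0 mL.
R = (PIP − Pplat)/V̇ = (15.5 − 13.0) / 0.55 = 2.5/0.55 = 4.545 cmH2O·s/L.
C = Vt/(Pplat − PEEP) = 473.0 / (13.0 − 6) = 473.0/7.0 = 67.571 mL/cmH2O.
τ = R × C = 4.545 × 0.06757 L/cmH2O = 0.3071 s.
Fraction remaining = e^(−Te/τ) = e^(−0.63/0.3071) = 0.1285.
Trapped volume = 473.0 × 0.1285 = 60.781 mL.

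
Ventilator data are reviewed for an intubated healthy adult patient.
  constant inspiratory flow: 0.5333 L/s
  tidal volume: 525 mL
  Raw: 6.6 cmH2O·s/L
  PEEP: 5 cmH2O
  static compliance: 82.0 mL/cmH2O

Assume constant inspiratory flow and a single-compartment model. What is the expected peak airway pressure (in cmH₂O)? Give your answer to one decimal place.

Equation of motion (constant flow): PIP = Vt/C + R·V̇ + PEEP.
PIP = 525/82.0 + 6.6×0.5333 + 5 = 6.402 + 3.52 + 5 = 14.922 cmH2O.

14.9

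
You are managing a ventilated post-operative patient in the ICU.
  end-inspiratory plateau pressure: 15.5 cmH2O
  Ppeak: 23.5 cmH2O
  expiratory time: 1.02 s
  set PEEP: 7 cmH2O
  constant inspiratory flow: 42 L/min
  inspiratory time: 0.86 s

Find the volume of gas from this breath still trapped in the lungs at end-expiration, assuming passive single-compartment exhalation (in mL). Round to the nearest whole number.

Flow: 42 L/min ÷ 60 = 0.7 L/s.
Vt = flow × Ti = 0.7 L/s × 0.86 s × 1000 mL/L = 602.0 mL.
R = (PIP − Pplat)/V̇ = (23.5 − 15.5) / 0.7 = 8.0/0.7 = 11.429 cmH2O·s/L.
C = Vt/(Pplat − PEEP) = 602.0 / (15.5 − 7) = 602.0/8.5 = 70.824 mL/cmH2O.
τ = R × C = 11.429 × 0.07082 L/cmH2O = 0.8094 s.
Fraction remaining = e^(−Te/τ) = e^(−1.02/0.8094) = 0.2836.
Trapped volume = 602.0 × 0.2836 = 170.73 mL.

171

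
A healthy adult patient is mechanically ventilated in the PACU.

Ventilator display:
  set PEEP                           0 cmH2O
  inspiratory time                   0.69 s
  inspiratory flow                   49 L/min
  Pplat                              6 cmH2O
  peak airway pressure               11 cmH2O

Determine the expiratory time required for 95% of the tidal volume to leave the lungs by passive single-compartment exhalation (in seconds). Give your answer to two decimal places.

1.72

Flow: 49 L/min ÷ 60 = 0.8167 L/s.
Vt = flow × Ti = 0.8167 L/s × 0.69 s × 1000 mL/L = 563.52 mL.
R = (PIP − Pplat)/V̇ = (11 − 6) / 0.8167 = 5.0/0.8167 = 6.122 cmH2O·s/L.
C = Vt/(Pplat − PEEP) = 563.52 / (6 − 0) = 563.52/6.0 = 93.92 mL/cmH2O.
τ = R × C = 6.122 × 0.09392 L/cmH2O = 0.575 s.
t = −τ·ln(1 − 0.95) = −0.575·ln(0.05) = 1.723 s.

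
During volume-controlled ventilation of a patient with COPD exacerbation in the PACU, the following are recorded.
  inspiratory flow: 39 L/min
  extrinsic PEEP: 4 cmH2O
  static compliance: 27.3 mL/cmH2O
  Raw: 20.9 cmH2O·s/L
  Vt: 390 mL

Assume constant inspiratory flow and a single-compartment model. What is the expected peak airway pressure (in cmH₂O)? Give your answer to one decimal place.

Flow: 39 L/min ÷ 60 = 0.65 L/s.
Equation of motion (constant flow): PIP = Vt/C + R·V̇ + PEEP.
PIP = 390/27.3 + 20.9×0.65 + 4 = 14.286 + 13.585 + 4 = 31.871 cmH2O.

31.9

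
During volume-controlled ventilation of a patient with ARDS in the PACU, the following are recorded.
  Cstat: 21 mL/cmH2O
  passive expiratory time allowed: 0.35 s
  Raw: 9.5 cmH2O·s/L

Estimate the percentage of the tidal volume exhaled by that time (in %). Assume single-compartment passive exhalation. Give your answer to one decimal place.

82.7

τ = R × C = 9.5 × 21 mL/cmH2O = 9.5 × 0.021 L/cmH2O = 0.1995 s.
Passive exhalation: V(t)/V₀ = e^(−t/τ) = e^(−0.35/0.1995) = 0.173.
Fraction exhaled = 1 − 0.173 = 0.827 → 82.7%.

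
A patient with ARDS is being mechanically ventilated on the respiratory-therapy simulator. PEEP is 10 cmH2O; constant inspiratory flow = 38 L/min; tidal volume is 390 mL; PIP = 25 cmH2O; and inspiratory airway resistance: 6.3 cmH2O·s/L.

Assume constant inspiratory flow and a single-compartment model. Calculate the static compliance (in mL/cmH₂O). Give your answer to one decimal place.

Flow: 38 L/min ÷ 60 = 0.6333 L/s.
Equation of motion (constant flow): PIP = Vt/C + R·V̇ + PEEP.
Vt/C = PIP − R·V̇ − PEEP = 25 − 6.3×0.6333 − 10 = 25 − 3.99 − 10 = 11.01 cmH2O.
C = Vt / 11.01 = 390 / 11.01 = 35.422 mL/cmH2O.

35.4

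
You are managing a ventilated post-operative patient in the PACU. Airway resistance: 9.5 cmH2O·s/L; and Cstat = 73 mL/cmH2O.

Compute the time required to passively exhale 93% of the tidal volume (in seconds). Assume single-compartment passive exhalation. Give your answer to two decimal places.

1.84

τ = R × C = 9.5 × 73 mL/cmH2O = 9.5 × 0.073 L/cmH2O = 0.6935 s.
Exhaled fraction f = 1 − e^(−t/τ) → t = −τ·ln(1 − f) = −0.6935·ln(0.07) = 1.844 s.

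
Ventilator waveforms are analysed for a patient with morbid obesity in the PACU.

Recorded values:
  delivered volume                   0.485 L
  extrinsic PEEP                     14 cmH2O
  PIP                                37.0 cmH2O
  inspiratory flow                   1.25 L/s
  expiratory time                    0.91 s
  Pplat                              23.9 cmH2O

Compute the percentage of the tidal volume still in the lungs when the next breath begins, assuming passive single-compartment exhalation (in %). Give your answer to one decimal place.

R = (PIP − Pplat)/V̇ = (37.0 − 23.9) / 1.25 = 13.1/1.25 = 10.48 cmH2O·s/L.
C = Vt/(Pplat − PEEP) = 485.0 / (23.9 − 14) = 485.0/9.9 = 48.99 mL/cmH2O.
τ = R × C = 10.48 × 0.04899 L/cmH2O = 0.5134 s.
Fraction remaining at end-expiration = e^(−Te/τ) = e^(−0.91/0.5134) = 0.1699 → 16.99%.

17.0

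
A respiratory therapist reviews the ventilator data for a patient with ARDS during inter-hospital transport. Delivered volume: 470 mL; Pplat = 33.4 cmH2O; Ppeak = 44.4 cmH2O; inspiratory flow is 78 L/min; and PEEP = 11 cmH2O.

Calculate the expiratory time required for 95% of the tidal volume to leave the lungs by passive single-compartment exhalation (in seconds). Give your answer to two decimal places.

Flow: 78 L/min ÷ 60 = 1.3 L/s.
R = (PIP − Pplat)/V̇ = (44.4 − 33.4) / 1.3 = 11.0/1.3 = 8.462 cmH2O·s/L.
C = Vt/(Pplat − PEEP) = 470.0 / (33.4 − 11) = 470.0/22.4 = 20.982 mL/cmH2O.
τ = R × C = 8.462 × 0.02098 L/cmH2O = 0.1775 s.
t = −τ·ln(1 − 0.95) = −0.1775·ln(0.05) = 0.5317 s.

0.53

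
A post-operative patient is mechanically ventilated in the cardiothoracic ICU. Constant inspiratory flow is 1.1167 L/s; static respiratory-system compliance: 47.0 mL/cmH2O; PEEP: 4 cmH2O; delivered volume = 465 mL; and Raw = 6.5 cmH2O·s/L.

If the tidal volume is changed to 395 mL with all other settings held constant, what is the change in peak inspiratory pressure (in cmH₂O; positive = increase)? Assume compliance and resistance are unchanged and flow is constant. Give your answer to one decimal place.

-1.5

PIP = Vt/C + R·V̇ + PEEP (constant-flow equation of motion).
Only the elastic term changes: ΔPIP = ΔVt / C = (395 − 465) / 47.0 = -1.489 cmH2O.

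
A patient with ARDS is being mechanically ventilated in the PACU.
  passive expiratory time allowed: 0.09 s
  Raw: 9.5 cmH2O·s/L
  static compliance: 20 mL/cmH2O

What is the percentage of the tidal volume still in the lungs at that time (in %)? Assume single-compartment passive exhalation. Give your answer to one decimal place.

62.3

τ = R × C = 9.5 × 20 mL/cmH2O = 9.5 × 0.020 L/cmH2O = 0.19 s.
Passive exhalation: V(t)/V₀ = e^(−t/τ) = e^(−0.09/0.19) = 0.6227.
Fraction remaining = 0.6227 → 62.27%.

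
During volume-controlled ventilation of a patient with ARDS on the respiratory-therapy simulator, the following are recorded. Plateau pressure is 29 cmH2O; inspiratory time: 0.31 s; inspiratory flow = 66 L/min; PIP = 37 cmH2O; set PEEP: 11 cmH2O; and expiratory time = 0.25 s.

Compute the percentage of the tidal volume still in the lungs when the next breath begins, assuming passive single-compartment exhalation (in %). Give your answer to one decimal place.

16.3

Flow: 66 L/min ÷ 60 = 1.1 L/s.
Vt = flow × Ti = 1.1 L/s × 0.31 s × 1000 mL/L = 341.0 mL.
R = (PIP − Pplat)/V̇ = (37 − 29) / 1.1 = 8.0/1.1 = 7.273 cmH2O·s/L.
C = Vt/(Pplat − PEEP) = 341.0 / (29 − 11) = 341.0/18.0 = 18.944 mL/cmH2O.
τ = R × C = 7.273 × 0.01894 L/cmH2O = 0.1378 s.
Fraction remaining at end-expiration = e^(−Te/τ) = e^(−0.25/0.1378) = 0.163 → 16.3%.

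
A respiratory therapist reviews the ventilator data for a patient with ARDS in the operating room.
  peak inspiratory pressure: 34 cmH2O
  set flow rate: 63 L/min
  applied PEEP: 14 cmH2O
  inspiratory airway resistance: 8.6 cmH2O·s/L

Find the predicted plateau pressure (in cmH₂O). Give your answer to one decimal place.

25.0

Flow: 63 L/min ÷ 60 = 1.05 L/s.
Pplat = PIP − Raw × flow = 34 − 8.6 × 1.05 = 34 − 9.03 = 24.97 cmH2O.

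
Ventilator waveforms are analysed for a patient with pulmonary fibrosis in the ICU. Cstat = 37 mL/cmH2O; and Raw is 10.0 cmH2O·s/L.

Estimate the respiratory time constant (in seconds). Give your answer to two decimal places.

0.37

τ = R × C = 10.0 × 37 mL/cmH2O = 10.0 × 0.037 L/cmH2O = 0.37 s.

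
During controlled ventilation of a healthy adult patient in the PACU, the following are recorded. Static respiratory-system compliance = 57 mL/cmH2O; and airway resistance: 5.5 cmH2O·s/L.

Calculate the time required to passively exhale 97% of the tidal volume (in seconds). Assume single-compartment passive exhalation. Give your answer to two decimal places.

1.10

τ = R × C = 5.5 × 57 mL/cmH2O = 5.5 × 0.057 L/cmH2O = 0.3135 s.
Exhaled fraction f = 1 − e^(−t/τ) → t = −τ·ln(1 − f) = −0.3135·ln(0.03) = 1.099 s.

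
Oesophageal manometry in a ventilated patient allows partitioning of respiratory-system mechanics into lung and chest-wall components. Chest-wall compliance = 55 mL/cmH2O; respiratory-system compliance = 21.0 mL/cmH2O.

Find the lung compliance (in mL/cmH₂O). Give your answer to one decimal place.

1/CL = 1/Crs − 1/Ccw.
1/CL = 1/21.0 − 1/55 = 0.02944.
CL = 33.967 mL/cmH2O.

34.0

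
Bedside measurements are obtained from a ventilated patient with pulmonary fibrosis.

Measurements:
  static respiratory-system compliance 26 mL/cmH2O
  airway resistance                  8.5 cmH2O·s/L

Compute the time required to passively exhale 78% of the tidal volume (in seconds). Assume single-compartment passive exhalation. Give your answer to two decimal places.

0.33

τ = R × C = 8.5 × 26 mL/cmH2O = 8.5 × 0.026 L/cmH2O = 0.221 s.
Exhaled fraction f = 1 − e^(−t/τ) → t = −τ·ln(1 − f) = −0.221·ln(0.22) = 0.3346 s.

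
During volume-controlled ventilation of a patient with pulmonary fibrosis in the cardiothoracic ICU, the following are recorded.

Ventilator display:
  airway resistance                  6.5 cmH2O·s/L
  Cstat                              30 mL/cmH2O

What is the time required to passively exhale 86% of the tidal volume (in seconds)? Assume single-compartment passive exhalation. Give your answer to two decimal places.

0.38

τ = R × C = 6.5 × 30 mL/cmH2O = 6.5 × 0.030 L/cmH2O = 0.195 s.
Exhaled fraction f = 1 − e^(−t/τ) → t = −τ·ln(1 − f) = −0.195·ln(0.14) = 0.3834 s.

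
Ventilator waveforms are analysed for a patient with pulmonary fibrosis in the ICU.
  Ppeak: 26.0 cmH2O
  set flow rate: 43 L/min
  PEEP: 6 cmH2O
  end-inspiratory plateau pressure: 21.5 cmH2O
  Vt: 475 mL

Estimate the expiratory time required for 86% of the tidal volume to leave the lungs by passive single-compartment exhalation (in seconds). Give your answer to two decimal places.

0.38

Flow: 43 L/min ÷ 60 = 0.7167 L/s.
R = (PIP − Pplat)/V̇ = (26.0 − 21.5) / 0.7167 = 4.5/0.7167 = 6.279 cmH2O·s/L.
C = Vt/(Pplat − PEEP) = 475.0 / (21.5 − 6) = 475.0/15.5 = 30.645 mL/cmH2O.
τ = R × C = 6.279 × 0.03065 L/cmH2O = 0.1925 s.
t = −τ·ln(1 − 0.86) = −0.1925·ln(0.14) = 0.3785 s.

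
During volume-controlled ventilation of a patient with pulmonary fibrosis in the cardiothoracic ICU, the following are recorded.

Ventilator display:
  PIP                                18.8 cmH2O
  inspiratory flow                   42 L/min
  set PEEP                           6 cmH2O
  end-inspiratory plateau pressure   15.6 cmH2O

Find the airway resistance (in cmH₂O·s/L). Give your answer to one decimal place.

4.6

Flow: 42 L/min ÷ 60 = 0.7 L/s.
Raw = (PIP − Pplat) / flow = (18.8 − 15.6) / 0.7 = 3.2 / 0.7 = 4.571 cmH2O·s/L.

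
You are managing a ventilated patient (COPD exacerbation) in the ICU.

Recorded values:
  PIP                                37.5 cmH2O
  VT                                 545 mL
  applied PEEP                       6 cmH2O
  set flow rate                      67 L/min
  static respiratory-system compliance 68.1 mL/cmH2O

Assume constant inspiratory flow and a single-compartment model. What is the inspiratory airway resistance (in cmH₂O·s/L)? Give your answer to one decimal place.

Flow: 67 L/min ÷ 60 = 1.1167 L/s.
Equation of motion (constant flow): PIP = Vt/C + R·V̇ + PEEP.
R·V̇ = PIP − Vt/C − PEEP = 37.5 − 545/68.1 − 6 = 37.5 − 8.003 − 6 = 23.497 cmH2O.
R = 23.497 / 1.1167 = 21.041 cmH2O·s/L.

21.0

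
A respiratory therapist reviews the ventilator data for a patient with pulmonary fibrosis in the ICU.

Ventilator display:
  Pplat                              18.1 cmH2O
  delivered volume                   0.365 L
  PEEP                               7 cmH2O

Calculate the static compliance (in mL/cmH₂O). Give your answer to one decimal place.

Cstat = Vt / (Pplat − PEEP) = 365 / (18.1 − 7) = 365 / 11.1 = 32.883 mL/cmH2O.

32.9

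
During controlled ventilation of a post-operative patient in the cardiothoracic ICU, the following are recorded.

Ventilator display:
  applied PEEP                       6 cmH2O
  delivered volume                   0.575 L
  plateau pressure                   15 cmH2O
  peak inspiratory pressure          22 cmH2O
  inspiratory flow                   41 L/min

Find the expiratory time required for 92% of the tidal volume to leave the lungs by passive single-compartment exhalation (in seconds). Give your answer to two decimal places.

1.65

Flow: 41 L/min ÷ 60 = 0.6833 L/s.
R = (PIP − Pplat)/V̇ = (22 − 15) / 0.6833 = 7.0/0.6833 = 10.244 cmH2O·s/L.
C = Vt/(Pplat − PEEP) = 575.0 / (15 − 6) = 575.0/9.0 = 63.889 mL/cmH2O.
τ = R × C = 10.244 × 0.06389 L/cmH2O = 0.6545 s.
t = −τ·ln(1 − 0.92) = −0.6545·ln(0.08) = 1.653 s.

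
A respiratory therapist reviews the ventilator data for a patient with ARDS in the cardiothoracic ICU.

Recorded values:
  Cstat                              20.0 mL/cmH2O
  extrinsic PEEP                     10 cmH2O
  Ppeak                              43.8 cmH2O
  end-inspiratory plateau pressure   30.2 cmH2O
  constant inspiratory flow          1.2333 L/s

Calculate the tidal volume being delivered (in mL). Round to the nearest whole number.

404

Vt = Cstat × (Pplat − PEEP) = 20.0 × (30.2 − 10) = 20.0 × 20.2 = 404.0 mL.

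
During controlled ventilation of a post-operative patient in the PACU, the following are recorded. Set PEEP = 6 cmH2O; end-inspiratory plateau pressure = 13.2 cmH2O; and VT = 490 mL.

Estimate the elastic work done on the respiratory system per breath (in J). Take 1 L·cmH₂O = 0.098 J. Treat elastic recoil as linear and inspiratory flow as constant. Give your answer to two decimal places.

Elastic work ≈ ½ × (Pplat − PEEP) × Vt = 0.5 × (13.2 − 6) × 0.490 L = 0.5 × 7.2 × 0.490 = 1.764 L·cmH2O.
× 0.098 J/(L·cmH2O) → 0.1729 J.

0.17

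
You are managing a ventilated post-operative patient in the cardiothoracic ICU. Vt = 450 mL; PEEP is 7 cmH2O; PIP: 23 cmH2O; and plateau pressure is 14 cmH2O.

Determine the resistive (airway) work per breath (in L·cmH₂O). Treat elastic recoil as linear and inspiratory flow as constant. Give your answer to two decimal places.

4.05

With constant inspiratory flow the resistive pressure is constant at PIP − Pplat = 23 − 14 = 9.0 cmH2O, so resistive work = 9.0 × 0.450 = 4.05 L·cmH2O.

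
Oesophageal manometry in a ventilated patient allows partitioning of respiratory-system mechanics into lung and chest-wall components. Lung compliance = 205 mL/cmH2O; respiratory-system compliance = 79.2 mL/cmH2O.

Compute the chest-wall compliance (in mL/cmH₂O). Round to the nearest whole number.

1/Ccw = 1/Crs − 1/CL.
1/Ccw = 1/79.2 − 1/205 = 0.007748.
Ccw = 129.07 mL/cmH2O.

129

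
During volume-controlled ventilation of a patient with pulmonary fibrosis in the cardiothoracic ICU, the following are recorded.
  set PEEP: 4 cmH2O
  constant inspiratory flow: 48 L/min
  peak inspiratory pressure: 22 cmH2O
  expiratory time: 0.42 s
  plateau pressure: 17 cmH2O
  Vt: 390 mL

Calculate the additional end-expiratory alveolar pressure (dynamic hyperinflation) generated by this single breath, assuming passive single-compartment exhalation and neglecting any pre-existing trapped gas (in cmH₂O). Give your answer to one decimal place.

1.4

Flow: 48 L/min ÷ 60 = 0.8 L/s.
R = (PIP − Pplat)/V̇ = (22 − 17) / 0.8 = 5.0/0.8 = 6.25 cmH2O·s/L.
C = Vt/(Pplat − PEEP) = 390.0 / (17 − 4) = 390.0/13.0 = 30.0 mL/cmH2O.
τ = R × C = 6.25 × 0.03 L/cmH2O = 0.1875 s.
Fraction remaining = e^(−Te/τ) = e^(−0.42/0.1875) = 0.1065; trapped volume = 390.0 × 0.1065 = 41.535 mL.
Additional alveolar pressure from trapping ≈ V_trapped / C = 41.535 / 30.0 = 1.385 cmH2O.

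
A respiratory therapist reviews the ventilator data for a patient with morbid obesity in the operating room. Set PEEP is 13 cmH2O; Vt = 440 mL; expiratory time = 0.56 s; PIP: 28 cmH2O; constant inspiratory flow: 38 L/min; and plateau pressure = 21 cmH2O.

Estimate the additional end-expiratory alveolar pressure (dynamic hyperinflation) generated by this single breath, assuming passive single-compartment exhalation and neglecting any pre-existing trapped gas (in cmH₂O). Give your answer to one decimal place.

3.2

Flow: 38 L/min ÷ 60 = 0.6333 L/s.
R = (PIP − Pplat)/V̇ = (28 − 21) / 0.6333 = 7.0/0.6333 = 11.053 cmH2O·s/L.
C = Vt/(Pplat − PEEP) = 440.0 / (21 − 13) = 440.0/8.0 = 55.0 mL/cmH2O.
τ = R × C = 11.053 × 0.055 L/cmH2O = 0.6079 s.
Fraction remaining = e^(−Te/τ) = e^(−0.56/0.6079) = 0.398; trapped volume = 440.0 × 0.398 = 175.12 mL.
Additional alveolar pressure from trapping ≈ V_trapped / C = 175.12 / 55.0 = 3.184 cmH2O.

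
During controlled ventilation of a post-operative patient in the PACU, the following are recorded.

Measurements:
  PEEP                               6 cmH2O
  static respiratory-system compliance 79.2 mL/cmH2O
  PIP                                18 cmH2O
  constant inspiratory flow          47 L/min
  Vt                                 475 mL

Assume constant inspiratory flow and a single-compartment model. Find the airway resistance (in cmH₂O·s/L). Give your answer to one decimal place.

Flow: 47 L/min ÷ 60 = 0.7833 L/s.
Equation of motion (constant flow): PIP = Vt/C + R·V̇ + PEEP.
R·V̇ = PIP − Vt/C − PEEP = 18 − 475/79.2 − 6 = 18 − 5.997 − 6 = 6.003 cmH2O.
R = 6.003 / 0.7833 = 7.664 cmH2O·s/L.

7.7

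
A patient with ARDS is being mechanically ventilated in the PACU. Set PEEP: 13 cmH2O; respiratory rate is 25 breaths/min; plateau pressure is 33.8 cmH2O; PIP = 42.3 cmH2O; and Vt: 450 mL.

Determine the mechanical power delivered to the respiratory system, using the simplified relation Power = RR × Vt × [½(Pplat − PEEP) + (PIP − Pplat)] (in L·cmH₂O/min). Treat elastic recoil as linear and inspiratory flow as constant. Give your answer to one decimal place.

212.6

Per-breath work = Vt × [½(Pplat−PEEP) + (PIP−Pplat)] = 0.450 × [0.5×20.8 + 8.5] = 0.450 × 18.9 = 8.505 L·cmH2O.
Power = 25 × 8.505 = 212.63 L·cmH2O/min.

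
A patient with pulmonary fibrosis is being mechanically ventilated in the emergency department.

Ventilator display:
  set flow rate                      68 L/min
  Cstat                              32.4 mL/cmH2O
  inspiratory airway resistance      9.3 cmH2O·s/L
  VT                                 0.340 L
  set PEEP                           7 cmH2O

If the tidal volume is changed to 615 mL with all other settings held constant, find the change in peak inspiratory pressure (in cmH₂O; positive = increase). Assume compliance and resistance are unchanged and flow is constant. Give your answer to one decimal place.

PIP = Vt/C + R·V̇ + PEEP (constant-flow equation of motion).
Only the elastic term changes: ΔPIP = ΔVt / C = (615 − 340) / 32.4 = 8.488 cmH2O.

8.5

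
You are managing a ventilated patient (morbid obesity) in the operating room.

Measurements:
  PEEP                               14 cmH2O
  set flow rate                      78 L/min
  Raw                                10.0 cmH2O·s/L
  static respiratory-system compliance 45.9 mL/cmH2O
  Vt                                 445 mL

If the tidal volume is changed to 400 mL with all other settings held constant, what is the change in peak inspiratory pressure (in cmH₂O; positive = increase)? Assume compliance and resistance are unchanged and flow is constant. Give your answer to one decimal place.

PIP = Vt/C + R·V̇ + PEEP (constant-flow equation of motion).
Only the elastic term changes: ΔPIP = ΔVt / C = (400 − 445) / 45.9 = -0.9804 cmH2O.

-1.0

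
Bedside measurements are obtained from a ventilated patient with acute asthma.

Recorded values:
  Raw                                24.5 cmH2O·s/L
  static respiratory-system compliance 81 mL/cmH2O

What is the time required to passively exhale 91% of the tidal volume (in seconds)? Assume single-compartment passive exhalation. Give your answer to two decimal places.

4.78

τ = R × C = 24.5 × 81 mL/cmH2O = 24.5 × 0.081 L/cmH2O = 1.985 s.
Exhaled fraction f = 1 − e^(−t/τ) → t = −τ·ln(1 − f) = −1.985·ln(0.09) = 4.78 s.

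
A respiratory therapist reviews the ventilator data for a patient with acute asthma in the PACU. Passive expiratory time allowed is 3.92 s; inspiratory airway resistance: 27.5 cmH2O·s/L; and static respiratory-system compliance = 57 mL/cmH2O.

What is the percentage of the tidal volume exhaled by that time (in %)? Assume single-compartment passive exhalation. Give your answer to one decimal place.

τ = R × C = 27.5 × 57 mL/cmH2O = 27.5 × 0.057 L/cmH2O = 1.568 s.
Passive exhalation: V(t)/V₀ = e^(−t/τ) = e^(−3.92/1.568) = 0.08208.
Fraction exhaled = 1 − 0.08208 = 0.9179 → 91.79%.

91.8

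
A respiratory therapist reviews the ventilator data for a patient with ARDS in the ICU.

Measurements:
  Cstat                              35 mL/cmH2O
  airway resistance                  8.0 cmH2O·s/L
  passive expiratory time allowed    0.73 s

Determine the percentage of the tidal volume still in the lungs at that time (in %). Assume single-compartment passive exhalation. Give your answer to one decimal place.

τ = R × C = 8.0 × 35 mL/cmH2O = 8.0 × 0.035 L/cmH2O = 0.28 s.
Passive exhalation: V(t)/V₀ = e^(−t/τ) = e^(−0.73/0.28) = 0.07374.
Fraction remaining = 0.07374 → 7.374%.

7.4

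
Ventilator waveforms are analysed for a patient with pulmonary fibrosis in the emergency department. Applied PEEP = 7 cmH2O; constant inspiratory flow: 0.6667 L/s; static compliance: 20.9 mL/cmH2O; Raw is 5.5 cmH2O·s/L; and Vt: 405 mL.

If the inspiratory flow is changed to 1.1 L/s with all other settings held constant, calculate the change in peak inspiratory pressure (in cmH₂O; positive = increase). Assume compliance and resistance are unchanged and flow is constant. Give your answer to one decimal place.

2.4

PIP = Vt/C + R·V̇ + PEEP (constant-flow equation of motion).
Only the resistive term changes: ΔPIP = R × ΔV̇ = 5.5 × (1.1 − 0.6667) = 5.5 × 0.4333 = 2.383 cmH2O.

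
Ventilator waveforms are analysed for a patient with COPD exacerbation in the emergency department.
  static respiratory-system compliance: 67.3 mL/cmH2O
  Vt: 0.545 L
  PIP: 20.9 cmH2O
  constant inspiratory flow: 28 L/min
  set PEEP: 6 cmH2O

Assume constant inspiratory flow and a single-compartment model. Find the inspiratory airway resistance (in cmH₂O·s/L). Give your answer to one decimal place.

14.6

Flow: 28 L/min ÷ 60 = 0.4667 L/s.
Equation of motion (constant flow): PIP = Vt/C + R·V̇ + PEEP.
R·V̇ = PIP − Vt/C − PEEP = 20.9 − 545/67.3 − 6 = 20.9 − 8.098 − 6 = 6.802 cmH2O.
R = 6.802 / 0.4667 = 14.575 cmH2O·s/L.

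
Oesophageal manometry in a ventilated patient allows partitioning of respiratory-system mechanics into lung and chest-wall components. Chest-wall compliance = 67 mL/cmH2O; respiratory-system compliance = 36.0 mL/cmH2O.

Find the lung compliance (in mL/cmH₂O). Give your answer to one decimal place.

1/CL = 1/Crs − 1/Ccw.
1/CL = 1/36.0 − 1/67 = 0.01285.
CL = 77.821 mL/cmH2O.

77.8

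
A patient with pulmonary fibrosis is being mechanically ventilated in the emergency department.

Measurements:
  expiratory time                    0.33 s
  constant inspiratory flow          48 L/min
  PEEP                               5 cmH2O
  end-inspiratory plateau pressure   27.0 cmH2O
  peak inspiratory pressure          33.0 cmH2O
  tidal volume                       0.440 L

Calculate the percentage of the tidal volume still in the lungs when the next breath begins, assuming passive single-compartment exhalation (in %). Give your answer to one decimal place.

Flow: 48 L/min ÷ 60 = 0.8 L/s.
R = (PIP − Pplat)/V̇ = (33.0 − 27.0) / 0.8 = 6.0/0.8 = 7.5 cmH2O·s/L.
C = Vt/(Pplat − PEEP) = 440.0 / (27.0 − 5) = 440.0/22.0 = 20.0 mL/cmH2O.
τ = R × C = 7.5 × 0.02 L/cmH2O = 0.15 s.
Fraction remaining at end-expiration = e^(−Te/τ) = e^(−0.33/0.15) = 0.1108 → 11.08%.

11.1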